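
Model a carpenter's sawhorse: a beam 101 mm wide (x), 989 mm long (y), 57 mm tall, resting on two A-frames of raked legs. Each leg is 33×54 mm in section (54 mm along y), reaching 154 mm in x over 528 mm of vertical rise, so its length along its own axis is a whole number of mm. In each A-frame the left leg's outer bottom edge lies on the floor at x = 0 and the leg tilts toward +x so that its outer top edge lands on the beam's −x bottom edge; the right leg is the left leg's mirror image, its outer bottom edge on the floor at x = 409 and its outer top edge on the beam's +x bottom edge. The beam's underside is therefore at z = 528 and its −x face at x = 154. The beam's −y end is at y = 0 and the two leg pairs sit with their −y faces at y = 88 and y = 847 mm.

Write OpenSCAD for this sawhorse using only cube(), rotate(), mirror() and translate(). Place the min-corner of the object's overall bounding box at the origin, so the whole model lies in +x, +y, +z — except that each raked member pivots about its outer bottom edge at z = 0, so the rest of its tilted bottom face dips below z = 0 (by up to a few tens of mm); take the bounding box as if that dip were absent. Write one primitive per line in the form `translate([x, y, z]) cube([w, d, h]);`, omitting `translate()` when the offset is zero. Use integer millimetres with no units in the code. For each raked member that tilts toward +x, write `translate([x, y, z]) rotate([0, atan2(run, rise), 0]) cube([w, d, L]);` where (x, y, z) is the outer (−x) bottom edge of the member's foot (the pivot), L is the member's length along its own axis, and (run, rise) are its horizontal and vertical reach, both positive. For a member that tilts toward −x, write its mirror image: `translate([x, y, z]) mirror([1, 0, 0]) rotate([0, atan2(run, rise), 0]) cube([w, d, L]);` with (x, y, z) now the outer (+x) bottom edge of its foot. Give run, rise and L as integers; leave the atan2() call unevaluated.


translate([154, 0, 528]) cube([101, 989, 57]);
translate([0, 88, 0]) rotate([0, atan2(154, 528), 0]) cube([33, 54, 550]);
translate([409, 88, 0]) mirror([1, 0, 0]) rotate([0, atan2(154, 528), 0]) cube([33, 54, 550]);
translate([0, 847, 0]) rotate([0, atan2(154, 528), 0]) cube([33, 54, 550]);
translate([409, 847, 0]) mirror([1, 0, 0]) rotate([0, atan2(154, 528), 0]) cube([33, 54, 550]);


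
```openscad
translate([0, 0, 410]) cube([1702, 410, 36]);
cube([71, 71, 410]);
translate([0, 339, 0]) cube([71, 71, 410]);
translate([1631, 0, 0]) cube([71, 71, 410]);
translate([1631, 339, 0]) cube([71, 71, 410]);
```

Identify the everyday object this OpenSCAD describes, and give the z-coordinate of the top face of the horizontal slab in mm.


A bench. The seat-top height is 446 mm.

A long slab on four corner posts — a bench. The slab sits at z = 410 with thickness 36, so the top is 410 + 36 = 446 mm.


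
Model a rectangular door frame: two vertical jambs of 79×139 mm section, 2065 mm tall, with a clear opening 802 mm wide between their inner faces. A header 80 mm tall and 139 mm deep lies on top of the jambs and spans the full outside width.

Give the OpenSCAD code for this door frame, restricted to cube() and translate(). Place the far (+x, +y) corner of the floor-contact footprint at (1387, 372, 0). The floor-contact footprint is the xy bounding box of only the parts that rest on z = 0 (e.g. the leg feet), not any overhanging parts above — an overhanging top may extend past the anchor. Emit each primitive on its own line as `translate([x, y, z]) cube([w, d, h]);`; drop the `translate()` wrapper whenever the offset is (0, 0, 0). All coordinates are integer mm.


translate([427, 233, 0]) cube([79, 139, 2065]);
translate([1308, 233, 0]) cube([79, 139, 2065]);
translate([427, 233, 2065]) cube([960, 139, 80]);


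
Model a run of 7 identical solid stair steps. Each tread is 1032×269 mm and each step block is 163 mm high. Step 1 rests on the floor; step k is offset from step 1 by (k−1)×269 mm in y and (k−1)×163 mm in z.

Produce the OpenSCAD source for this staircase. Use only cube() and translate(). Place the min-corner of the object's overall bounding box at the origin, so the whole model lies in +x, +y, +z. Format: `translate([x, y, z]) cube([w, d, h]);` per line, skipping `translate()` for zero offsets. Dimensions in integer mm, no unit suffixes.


cube([1032, 269, 163]);
translate([0, 269, 163]) cube([1032, 269, 163]);
translate([0, 538, 326]) cube([1032, 269, 163]);
translate([0, 807, 489]) cube([1032, 269, 163]);
translate([0, 1076, 652]) cube([1032, 269, 163]);
translate([0, 1345, 815]) cube([1032, 269, 163]);
translate([0, 1614, 978]) cube([1032, 269, 163]);


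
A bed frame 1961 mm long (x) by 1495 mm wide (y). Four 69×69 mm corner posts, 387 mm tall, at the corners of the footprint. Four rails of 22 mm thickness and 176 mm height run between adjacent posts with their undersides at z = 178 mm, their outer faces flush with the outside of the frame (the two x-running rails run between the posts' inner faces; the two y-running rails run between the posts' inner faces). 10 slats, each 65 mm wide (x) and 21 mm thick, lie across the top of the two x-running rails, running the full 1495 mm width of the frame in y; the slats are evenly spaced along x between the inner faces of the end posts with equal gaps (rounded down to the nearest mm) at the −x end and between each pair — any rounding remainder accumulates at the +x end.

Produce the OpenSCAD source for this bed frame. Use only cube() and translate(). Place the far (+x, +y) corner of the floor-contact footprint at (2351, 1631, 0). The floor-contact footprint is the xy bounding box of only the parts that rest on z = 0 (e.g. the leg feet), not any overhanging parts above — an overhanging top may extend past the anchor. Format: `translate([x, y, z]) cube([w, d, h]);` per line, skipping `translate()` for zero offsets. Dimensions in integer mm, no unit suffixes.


// slat z = rail_z + rail_h = 178 + 176 = 354
// slat gap = ⌊(1823 − 10·65) / 11⌋ = 106
translate([390, 136, 0]) cube([69, 69, 387]);
translate([390, 1562, 0]) cube([69, 69, 387]);
translate([2282, 136, 0]) cube([69, 69, 387]);
translate([2282, 1562, 0]) cube([69, 69, 387]);
translate([459, 136, 178]) cube([1823, 22, 176]);
translate([459, 1609, 178]) cube([1823, 22, 176]);
translate([390, 205, 178]) cube([22, 1357, 176]);
translate([2329, 205, 178]) cube([22, 1357, 176]);
translate([565, 136, 354]) cube([65, 1495, 21]);
translate([736, 136, 354]) cube([65, 1495, 21]);
translate([907, 136, 354]) cube([65, 1495, 21]);
translate([1078, 136, 354]) cube([65, 1495, 21]);
translate([1249, 136, 354]) cube([65, 1495, 21]);
translate([1420, 136, 354]) cube([65, 1495, 21]);
translate([1591, 136, 354]) cube([65, 1495, 21]);
translate([1762, 136, 354]) cube([65, 1495, 21]);
translate([1933, 136, 354]) cube([65, 1495, 21]);
translate([2104, 136, 354]) cube([65, 1495, 21]);


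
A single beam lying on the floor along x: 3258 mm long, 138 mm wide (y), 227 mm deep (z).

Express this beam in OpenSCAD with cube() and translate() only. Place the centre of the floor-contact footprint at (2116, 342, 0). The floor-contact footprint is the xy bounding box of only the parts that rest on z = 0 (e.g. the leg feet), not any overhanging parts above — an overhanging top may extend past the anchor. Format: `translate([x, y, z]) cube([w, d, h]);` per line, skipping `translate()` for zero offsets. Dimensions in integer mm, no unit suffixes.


translate([487, 273, 0]) cube([3258, 138, 227]);


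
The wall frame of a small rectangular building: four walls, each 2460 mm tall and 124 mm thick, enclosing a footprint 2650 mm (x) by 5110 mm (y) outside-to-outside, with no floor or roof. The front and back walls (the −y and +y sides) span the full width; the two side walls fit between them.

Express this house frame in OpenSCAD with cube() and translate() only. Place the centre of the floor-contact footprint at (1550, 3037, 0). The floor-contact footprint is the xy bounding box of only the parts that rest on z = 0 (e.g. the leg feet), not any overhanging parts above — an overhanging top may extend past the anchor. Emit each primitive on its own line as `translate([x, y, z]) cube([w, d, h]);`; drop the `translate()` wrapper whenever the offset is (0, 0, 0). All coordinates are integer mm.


translate([225, 482, 0]) cube([2650, 124, 2460]);
translate([225, 5468, 0]) cube([2650, 124, 2460]);
translate([225, 606, 0]) cube([124, 4862, 2460]);
translate([2751, 606, 0]) cube([124, 4862, 2460]);


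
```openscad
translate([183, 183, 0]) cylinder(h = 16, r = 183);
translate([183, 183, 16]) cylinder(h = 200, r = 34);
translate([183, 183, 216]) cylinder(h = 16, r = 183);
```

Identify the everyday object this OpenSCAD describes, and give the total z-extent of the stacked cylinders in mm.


A spool. The overall height is 232 mm.

Three coaxial cylinders, large–small–large — a spool. Two 16 mm flanges and a 200 mm core give 16 + 200 + 16 = 232 mm.


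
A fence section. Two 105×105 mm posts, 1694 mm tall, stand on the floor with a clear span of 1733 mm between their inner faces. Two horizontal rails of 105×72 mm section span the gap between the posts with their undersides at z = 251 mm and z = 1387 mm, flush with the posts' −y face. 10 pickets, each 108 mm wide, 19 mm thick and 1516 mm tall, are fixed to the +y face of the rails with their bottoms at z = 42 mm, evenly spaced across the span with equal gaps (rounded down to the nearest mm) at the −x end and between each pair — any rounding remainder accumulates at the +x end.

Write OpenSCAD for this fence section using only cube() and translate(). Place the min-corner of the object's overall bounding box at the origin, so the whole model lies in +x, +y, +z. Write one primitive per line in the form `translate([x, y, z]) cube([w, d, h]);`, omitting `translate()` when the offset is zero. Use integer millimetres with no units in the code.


cube([105, 105, 1694]);
translate([1838, 0, 0]) cube([105, 105, 1694]);
translate([105, 0, 251]) cube([1733, 105, 72]);
translate([105, 0, 1387]) cube([1733, 105, 72]);
translate([164, 105, 42]) cube([108, 19, 1516]);
translate([331, 105, 42]) cube([108, 19, 1516]);
translate([498, 105, 42]) cube([108, 19, 1516]);
translate([665, 105, 42]) cube([108, 19, 1516]);
translate([832, 105, 42]) cube([108, 19, 1516]);
translate([999, 105, 42]) cube([108, 19, 1516]);
translate([1166, 105, 42]) cube([108, 19, 1516]);
translate([1333, 105, 42]) cube([108, 19, 1516]);
translate([1500, 105, 42]) cube([108, 19, 1516]);
translate([1667, 105, 42]) cube([108, 19, 1516]);


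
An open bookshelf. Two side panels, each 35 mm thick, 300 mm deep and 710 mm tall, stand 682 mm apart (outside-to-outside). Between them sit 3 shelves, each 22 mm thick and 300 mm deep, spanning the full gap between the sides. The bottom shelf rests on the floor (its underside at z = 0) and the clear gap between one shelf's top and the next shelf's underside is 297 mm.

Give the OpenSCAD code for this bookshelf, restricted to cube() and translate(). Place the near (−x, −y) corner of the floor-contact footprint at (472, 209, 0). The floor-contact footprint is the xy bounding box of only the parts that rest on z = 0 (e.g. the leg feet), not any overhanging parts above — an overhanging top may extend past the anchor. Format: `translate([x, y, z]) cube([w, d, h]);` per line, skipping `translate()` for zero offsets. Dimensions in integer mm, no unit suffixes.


translate([472, 209, 0]) cube([35, 300, 710]);
translate([1119, 209, 0]) cube([35, 300, 710]);
translate([507, 209, 0]) cube([612, 300, 22]);
translate([507, 209, 319]) cube([612, 300, 22]);
translate([507, 209, 638]) cube([612, 300, 22]);


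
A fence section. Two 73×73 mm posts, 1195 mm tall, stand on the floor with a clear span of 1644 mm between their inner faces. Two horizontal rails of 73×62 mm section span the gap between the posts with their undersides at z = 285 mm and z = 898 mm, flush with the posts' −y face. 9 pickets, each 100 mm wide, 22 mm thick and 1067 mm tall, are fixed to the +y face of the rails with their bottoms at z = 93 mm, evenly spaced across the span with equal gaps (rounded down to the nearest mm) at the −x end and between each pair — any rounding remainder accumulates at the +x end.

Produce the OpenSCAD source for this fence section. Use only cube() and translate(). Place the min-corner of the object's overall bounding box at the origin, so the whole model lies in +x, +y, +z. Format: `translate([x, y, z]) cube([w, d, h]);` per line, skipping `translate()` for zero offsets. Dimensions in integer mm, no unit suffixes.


cube([73, 73, 1195]);
translate([1717, 0, 0]) cube([73, 73, 1195]);
translate([73, 0, 285]) cube([1644, 73, 62]);
translate([73, 0, 898]) cube([1644, 73, 62]);
translate([147, 73, 93]) cube([100, 22, 1067]);
translate([321, 73, 93]) cube([100, 22, 1067]);
translate([495, 73, 93]) cube([100, 22, 1067]);
translate([669, 73, 93]) cube([100, 22, 1067]);
translate([843, 73, 93]) cube([100, 22, 1067]);
translate([1017, 73, 93]) cube([100, 22, 1067]);
translate([1191, 73, 93]) cube([100, 22, 1067]);
translate([1365, 73, 93]) cube([100, 22, 1067]);
translate([1539, 73, 93]) cube([100, 22, 1067]);


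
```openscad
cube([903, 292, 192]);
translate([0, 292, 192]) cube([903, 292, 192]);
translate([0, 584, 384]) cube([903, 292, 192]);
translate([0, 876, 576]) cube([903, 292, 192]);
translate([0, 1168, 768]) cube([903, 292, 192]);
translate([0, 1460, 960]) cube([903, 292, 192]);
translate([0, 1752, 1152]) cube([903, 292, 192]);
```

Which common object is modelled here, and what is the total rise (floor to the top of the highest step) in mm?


A staircase. The total rise is 1344 mm.

7 identical blocks, each offset up and back from the previous — a staircase. Each step is 192 mm tall and there are 7 of them, so the total rise is 7 × 192 = 1344 mm.


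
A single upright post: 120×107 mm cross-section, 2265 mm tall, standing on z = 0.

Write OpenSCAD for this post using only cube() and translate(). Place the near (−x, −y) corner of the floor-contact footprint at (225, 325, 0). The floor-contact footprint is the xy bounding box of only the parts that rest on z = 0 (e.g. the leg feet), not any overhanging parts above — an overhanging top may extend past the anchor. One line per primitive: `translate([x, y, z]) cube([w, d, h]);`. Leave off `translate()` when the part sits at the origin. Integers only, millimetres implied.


translate([225, 325, 0]) cube([120, 107, 2265]);


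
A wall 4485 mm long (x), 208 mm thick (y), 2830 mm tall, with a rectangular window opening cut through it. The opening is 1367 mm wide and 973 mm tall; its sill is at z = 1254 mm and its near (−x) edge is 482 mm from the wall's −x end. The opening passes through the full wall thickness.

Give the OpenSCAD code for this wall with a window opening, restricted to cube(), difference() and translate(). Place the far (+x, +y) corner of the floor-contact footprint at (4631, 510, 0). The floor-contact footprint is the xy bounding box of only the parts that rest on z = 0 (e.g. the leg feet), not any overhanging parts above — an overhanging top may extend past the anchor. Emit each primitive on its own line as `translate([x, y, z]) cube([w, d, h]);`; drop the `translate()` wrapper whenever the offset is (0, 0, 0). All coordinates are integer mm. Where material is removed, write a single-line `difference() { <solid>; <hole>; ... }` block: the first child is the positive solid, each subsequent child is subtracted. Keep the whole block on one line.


difference() { translate([146, 302, 0]) cube([4485, 208, 2830]); translate([628, 302, 1254]) cube([1367, 208, 973]); }


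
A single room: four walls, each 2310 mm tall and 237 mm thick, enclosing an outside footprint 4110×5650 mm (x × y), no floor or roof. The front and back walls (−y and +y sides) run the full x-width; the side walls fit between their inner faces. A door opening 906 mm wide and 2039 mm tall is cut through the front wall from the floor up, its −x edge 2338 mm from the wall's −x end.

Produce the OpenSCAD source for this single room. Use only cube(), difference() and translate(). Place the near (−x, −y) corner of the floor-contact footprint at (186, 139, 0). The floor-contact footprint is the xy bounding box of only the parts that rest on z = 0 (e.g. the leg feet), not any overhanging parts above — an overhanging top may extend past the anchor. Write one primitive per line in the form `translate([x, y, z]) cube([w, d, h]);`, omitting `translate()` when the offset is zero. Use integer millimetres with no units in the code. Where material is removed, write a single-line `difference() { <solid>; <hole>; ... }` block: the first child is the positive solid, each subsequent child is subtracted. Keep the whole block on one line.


difference() { translate([186, 139, 0]) cube([4110, 237, 2310]); translate([2524, 139, 0]) cube([906, 237, 2039]); }
translate([186, 5552, 0]) cube([4110, 237, 2310]);
translate([186, 376, 0]) cube([237, 5176, 2310]);
translate([4059, 376, 0]) cube([237, 5176, 2310]);


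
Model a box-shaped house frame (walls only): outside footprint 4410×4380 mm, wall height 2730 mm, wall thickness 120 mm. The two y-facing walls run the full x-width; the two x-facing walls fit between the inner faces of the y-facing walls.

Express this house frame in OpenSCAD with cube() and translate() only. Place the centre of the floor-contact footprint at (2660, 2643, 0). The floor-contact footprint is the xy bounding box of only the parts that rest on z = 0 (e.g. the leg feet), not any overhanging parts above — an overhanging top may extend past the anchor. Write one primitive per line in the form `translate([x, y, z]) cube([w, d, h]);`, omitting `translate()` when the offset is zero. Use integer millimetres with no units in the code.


translate([455, 453, 0]) cube([4410, 120, 2730]);
translate([455, 4713, 0]) cube([4410, 120, 2730]);
translate([455, 573, 0]) cube([120, 4140, 2730]);
translate([4745, 573, 0]) cube([120, 4140, 2730]);


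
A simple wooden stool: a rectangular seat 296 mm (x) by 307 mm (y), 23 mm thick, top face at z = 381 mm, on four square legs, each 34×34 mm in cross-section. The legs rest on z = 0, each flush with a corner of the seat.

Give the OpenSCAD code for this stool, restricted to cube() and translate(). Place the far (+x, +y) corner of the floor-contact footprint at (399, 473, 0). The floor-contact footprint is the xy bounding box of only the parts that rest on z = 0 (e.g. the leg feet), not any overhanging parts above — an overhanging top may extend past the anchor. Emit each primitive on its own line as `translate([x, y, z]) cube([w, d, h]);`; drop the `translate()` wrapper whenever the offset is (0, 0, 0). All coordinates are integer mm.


translate([103, 166, 358]) cube([296, 307, 23]);
translate([103, 166, 0]) cube([34, 34, 358]);
translate([365, 166, 0]) cube([34, 34, 358]);
translate([103, 439, 0]) cube([34, 34, 358]);
translate([365, 439, 0]) cube([34, 34, 358]);


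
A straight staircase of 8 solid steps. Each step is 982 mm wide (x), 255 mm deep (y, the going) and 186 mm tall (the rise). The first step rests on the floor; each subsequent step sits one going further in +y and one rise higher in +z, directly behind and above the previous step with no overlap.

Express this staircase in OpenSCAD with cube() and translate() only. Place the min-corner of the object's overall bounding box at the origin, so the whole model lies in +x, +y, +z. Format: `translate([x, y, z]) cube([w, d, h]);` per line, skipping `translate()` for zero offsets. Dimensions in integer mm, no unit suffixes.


cube([982, 255, 186]);
translate([0, 255, 186]) cube([982, 255, 186]);
translate([0, 510, 372]) cube([982, 255, 186]);
translate([0, 765, 558]) cube([982, 255, 186]);
translate([0, 1020, 744]) cube([982, 255, 186]);
translate([0, 1275, 930]) cube([982, 255, 186]);
translate([0, 1530, 1116]) cube([982, 255, 186]);
translate([0, 1785, 1302]) cube([982, 255, 186]);


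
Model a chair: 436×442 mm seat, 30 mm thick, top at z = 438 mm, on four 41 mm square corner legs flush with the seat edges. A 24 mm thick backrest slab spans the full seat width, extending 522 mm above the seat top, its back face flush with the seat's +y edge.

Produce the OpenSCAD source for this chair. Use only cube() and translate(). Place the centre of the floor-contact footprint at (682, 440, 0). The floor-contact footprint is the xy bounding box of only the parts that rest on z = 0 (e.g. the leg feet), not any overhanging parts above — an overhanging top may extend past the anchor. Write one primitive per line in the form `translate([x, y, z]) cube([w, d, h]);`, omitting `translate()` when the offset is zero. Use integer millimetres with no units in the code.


// leg_h = 438 - 30 = 408
translate([464, 219, 408]) cube([436, 442, 30]);
translate([464, 219, 0]) cube([41, 41, 408]);
translate([859, 219, 0]) cube([41, 41, 408]);
translate([464, 620, 0]) cube([41, 41, 408]);
translate([859, 620, 0]) cube([41, 41, 408]);
translate([464, 637, 438]) cube([436, 24, 522]);


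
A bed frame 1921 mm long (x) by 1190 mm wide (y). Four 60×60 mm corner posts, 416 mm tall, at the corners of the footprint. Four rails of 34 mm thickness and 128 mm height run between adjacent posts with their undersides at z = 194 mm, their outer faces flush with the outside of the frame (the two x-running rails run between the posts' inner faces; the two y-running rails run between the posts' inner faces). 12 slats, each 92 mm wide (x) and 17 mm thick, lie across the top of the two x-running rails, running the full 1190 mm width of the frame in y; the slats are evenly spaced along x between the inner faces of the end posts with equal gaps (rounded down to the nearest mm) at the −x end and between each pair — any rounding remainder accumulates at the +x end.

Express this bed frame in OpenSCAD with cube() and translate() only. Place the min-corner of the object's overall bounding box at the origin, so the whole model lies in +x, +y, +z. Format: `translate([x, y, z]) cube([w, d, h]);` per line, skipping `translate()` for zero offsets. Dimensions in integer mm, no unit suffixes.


// slat z = rail_z + rail_h = 194 + 128 = 322
// slat gap = ⌊(1801 − 12·92) / 13⌋ = 53
cube([60, 60, 416]);
translate([0, 1130, 0]) cube([60, 60, 416]);
translate([1861, 0, 0]) cube([60, 60, 416]);
translate([1861, 1130, 0]) cube([60, 60, 416]);
translate([60, 0, 194]) cube([1801, 34, 128]);
translate([60, 1156, 194]) cube([1801, 34, 128]);
translate([0, 60, 194]) cube([34, 1070, 128]);
translate([1887, 60, 194]) cube([34, 1070, 128]);
translate([113, 0, 322]) cube([92, 1190, 17]);
translate([258, 0, 322]) cube([92, 1190, 17]);
translate([403, 0, 322]) cube([92, 1190, 17]);
translate([548, 0, 322]) cube([92, 1190, 17]);
translate([693, 0, 322]) cube([92, 1190, 17]);
translate([838, 0, 322]) cube([92, 1190, 17]);
translate([983, 0, 322]) cube([92, 1190, 17]);
translate([1128, 0, 322]) cube([92, 1190, 17]);
translate([1273, 0, 322]) cube([92, 1190, 17]);
translate([1418, 0, 322]) cube([92, 1190, 17]);
translate([1563, 0, 322]) cube([92, 1190, 17]);
translate([1708, 0, 322]) cube([92, 1190, 17]);


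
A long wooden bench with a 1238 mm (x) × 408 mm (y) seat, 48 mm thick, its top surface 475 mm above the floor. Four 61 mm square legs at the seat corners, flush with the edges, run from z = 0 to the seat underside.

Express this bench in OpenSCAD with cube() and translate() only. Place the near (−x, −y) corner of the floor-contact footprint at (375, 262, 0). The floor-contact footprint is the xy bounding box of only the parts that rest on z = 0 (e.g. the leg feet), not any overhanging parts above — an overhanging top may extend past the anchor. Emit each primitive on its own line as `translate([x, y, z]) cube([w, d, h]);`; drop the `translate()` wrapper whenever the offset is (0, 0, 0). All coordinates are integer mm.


// leg_h = 475 − 48 = 427
translate([375, 262, 427]) cube([1238, 408, 48]);
translate([375, 262, 0]) cube([61, 61, 427]);
translate([375, 609, 0]) cube([61, 61, 427]);
translate([1552, 262, 0]) cube([61, 61, 427]);
translate([1552, 609, 0]) cube([61, 61, 427]);


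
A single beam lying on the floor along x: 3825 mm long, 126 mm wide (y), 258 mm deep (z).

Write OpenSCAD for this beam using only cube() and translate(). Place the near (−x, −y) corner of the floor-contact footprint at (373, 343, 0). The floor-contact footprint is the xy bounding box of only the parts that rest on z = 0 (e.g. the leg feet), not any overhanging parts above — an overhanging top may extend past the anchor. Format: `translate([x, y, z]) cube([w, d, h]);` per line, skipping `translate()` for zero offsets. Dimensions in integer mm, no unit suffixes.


translate([373, 343, 0]) cube([3825, 126, 258]);


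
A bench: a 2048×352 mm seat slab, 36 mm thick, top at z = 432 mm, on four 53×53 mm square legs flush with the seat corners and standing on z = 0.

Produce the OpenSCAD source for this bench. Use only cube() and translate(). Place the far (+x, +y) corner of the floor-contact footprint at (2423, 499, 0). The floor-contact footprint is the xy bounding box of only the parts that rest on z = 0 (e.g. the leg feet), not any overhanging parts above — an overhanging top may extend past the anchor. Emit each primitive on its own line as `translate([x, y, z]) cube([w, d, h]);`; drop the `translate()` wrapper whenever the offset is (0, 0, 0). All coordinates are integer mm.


// leg_h = 432 − 36 = 396
translate([375, 147, 396]) cube([2048, 352, 36]);
translate([375, 147, 0]) cube([53, 53, 396]);
translate([375, 446, 0]) cube([53, 53, 396]);
translate([2370, 147, 0]) cube([53, 53, 396]);
translate([2370, 446, 0]) cube([53, 53, 396]);


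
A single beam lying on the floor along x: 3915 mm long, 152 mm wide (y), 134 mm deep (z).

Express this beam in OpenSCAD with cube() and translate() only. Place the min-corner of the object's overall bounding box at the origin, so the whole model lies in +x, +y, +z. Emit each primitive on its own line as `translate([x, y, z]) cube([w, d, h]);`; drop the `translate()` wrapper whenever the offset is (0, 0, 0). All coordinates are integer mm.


cube([3915, 152, 134]);


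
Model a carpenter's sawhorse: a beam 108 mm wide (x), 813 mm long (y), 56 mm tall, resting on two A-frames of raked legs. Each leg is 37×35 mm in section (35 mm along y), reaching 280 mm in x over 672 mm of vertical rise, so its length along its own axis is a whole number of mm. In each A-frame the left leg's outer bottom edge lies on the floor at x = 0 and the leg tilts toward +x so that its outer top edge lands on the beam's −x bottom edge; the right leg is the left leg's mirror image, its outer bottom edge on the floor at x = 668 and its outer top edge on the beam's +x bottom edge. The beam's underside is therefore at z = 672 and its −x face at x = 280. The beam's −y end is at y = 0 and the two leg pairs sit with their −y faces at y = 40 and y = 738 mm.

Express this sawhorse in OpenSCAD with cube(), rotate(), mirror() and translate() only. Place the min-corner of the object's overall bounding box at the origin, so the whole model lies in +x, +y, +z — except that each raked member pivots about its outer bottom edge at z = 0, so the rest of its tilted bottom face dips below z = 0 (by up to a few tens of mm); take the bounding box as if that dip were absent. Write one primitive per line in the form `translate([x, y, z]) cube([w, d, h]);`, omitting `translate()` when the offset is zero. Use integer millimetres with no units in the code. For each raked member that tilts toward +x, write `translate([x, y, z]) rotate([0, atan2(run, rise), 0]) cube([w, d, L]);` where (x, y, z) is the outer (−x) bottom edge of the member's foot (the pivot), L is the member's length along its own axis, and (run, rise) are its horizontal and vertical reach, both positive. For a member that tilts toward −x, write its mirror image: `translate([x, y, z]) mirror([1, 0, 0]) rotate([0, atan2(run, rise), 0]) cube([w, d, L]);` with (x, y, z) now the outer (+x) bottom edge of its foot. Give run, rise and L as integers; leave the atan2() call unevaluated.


translate([280, 0, 672]) cube([108, 813, 56]);
translate([0, 40, 0]) rotate([0, atan2(280, 672), 0]) cube([37, 35, 728]);
translate([668, 40, 0]) mirror([1, 0, 0]) rotate([0, atan2(280, 672), 0]) cube([37, 35, 728]);
translate([0, 738, 0]) rotate([0, atan2(280, 672), 0]) cube([37, 35, 728]);
translate([668, 738, 0]) mirror([1, 0, 0]) rotate([0, atan2(280, 672), 0]) cube([37, 35, 728]);


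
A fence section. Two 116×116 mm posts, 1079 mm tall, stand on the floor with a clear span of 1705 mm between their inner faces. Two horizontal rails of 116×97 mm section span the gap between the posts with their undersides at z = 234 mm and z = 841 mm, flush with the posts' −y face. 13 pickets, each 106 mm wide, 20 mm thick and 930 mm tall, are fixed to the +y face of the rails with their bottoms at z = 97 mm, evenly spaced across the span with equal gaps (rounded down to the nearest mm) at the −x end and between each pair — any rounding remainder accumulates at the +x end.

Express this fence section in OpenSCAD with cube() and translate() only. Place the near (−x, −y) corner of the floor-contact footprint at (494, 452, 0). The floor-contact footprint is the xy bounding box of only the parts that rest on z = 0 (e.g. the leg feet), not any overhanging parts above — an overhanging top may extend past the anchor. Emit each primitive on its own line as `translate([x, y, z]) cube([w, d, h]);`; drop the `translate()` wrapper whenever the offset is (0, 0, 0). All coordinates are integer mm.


translate([494, 452, 0]) cube([116, 116, 1079]);
translate([2315, 452, 0]) cube([116, 116, 1079]);
translate([610, 452, 234]) cube([1705, 116, 97]);
translate([610, 452, 841]) cube([1705, 116, 97]);
translate([633, 568, 97]) cube([106, 20, 930]);
translate([762, 568, 97]) cube([106, 20, 930]);
translate([891, 568, 97]) cube([106, 20, 930]);
translate([1020, 568, 97]) cube([106, 20, 930]);
translate([1149, 568, 97]) cube([106, 20, 930]);
translate([1278, 568, 97]) cube([106, 20, 930]);
translate([1407, 568, 97]) cube([106, 20, 930]);
translate([1536, 568, 97]) cube([106, 20, 930]);
translate([1665, 568, 97]) cube([106, 20, 930]);
translate([1794, 568, 97]) cube([106, 20, 930]);
translate([1923, 568, 97]) cube([106, 20, 930]);
translate([2052, 568, 97]) cube([106, 20, 930]);
translate([2181, 568, 97]) cube([106, 20, 930]);


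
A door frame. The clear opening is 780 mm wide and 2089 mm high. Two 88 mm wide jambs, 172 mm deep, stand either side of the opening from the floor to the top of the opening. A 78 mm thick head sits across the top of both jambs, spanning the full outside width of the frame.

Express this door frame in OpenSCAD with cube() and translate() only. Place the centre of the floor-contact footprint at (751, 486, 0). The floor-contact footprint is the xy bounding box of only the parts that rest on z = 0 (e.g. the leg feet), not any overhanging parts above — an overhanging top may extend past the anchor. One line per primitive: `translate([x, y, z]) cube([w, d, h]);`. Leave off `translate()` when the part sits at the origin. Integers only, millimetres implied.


translate([273, 400, 0]) cube([88, 172, 2089]);
translate([1141, 400, 0]) cube([88, 172, 2089]);
translate([273, 400, 2089]) cube([956, 172, 78]);


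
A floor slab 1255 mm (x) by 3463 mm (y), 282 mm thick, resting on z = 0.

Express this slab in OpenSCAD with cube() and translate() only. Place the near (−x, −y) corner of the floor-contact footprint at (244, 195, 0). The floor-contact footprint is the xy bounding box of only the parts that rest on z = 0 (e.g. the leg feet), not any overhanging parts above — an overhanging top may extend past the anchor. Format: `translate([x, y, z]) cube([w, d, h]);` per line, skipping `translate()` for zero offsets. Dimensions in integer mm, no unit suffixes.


translate([244, 195, 0]) cube([1255, 3463, 282]);


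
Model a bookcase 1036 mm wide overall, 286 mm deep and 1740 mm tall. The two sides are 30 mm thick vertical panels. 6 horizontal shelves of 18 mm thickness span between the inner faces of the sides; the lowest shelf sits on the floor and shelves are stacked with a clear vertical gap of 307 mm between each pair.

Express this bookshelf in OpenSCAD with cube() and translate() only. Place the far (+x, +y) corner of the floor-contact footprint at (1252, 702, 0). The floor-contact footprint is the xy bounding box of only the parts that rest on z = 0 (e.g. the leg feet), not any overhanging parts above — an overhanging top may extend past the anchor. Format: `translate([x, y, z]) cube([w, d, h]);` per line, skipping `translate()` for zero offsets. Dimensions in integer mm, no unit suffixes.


translate([216, 416, 0]) cube([30, 286, 1740]);
translate([1222, 416, 0]) cube([30, 286, 1740]);
translate([246, 416, 0]) cube([976, 286, 18]);
translate([246, 416, 325]) cube([976, 286, 18]);
translate([246, 416, 650]) cube([976, 286, 18]);
translate([246, 416, 975]) cube([976, 286, 18]);
translate([246, 416, 1300]) cube([976, 286, 18]);
translate([246, 416, 1625]) cube([976, 286, 18]);


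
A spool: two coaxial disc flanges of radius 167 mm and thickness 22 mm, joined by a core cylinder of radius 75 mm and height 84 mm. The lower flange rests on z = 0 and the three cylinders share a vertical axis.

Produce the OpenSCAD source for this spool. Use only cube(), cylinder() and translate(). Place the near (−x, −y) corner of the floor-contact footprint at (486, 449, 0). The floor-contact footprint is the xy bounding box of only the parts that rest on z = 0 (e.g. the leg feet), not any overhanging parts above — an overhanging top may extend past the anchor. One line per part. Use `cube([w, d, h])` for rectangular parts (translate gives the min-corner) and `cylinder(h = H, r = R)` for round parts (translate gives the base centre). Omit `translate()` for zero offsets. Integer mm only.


translate([653, 616, 0]) cylinder(h = 22, r = 167);
translate([653, 616, 22]) cylinder(h = 84, r = 75);
translate([653, 616, 106]) cylinder(h = 22, r = 167);


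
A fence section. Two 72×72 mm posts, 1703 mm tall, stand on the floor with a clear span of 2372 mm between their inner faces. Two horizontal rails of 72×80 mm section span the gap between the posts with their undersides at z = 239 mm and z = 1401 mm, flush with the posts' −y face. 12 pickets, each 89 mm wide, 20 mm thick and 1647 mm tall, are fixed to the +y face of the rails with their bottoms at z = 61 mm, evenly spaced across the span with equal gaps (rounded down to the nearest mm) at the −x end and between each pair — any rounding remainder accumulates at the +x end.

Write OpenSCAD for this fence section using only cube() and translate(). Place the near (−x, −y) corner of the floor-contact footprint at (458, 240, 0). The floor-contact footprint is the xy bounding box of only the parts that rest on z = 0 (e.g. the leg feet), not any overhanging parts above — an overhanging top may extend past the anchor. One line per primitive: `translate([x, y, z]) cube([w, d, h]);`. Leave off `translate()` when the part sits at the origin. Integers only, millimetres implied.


translate([458, 240, 0]) cube([72, 72, 1703]);
translate([2902, 240, 0]) cube([72, 72, 1703]);
translate([530, 240, 239]) cube([2372, 72, 80]);
translate([530, 240, 1401]) cube([2372, 72, 80]);
translate([630, 312, 61]) cube([89, 20, 1647]);
translate([819, 312, 61]) cube([89, 20, 1647]);
translate([1008, 312, 61]) cube([89, 20, 1647]);
translate([1197, 312, 61]) cube([89, 20, 1647]);
translate([1386, 312, 61]) cube([89, 20, 1647]);
translate([1575, 312, 61]) cube([89, 20, 1647]);
translate([1764, 312, 61]) cube([89, 20, 1647]);
translate([1953, 312, 61]) cube([89, 20, 1647]);
translate([2142, 312, 61]) cube([89, 20, 1647]);
translate([2331, 312, 61]) cube([89, 20, 1647]);
translate([2520, 312, 61]) cube([89, 20, 1647]);
translate([2709, 312, 61]) cube([89, 20, 1647]);


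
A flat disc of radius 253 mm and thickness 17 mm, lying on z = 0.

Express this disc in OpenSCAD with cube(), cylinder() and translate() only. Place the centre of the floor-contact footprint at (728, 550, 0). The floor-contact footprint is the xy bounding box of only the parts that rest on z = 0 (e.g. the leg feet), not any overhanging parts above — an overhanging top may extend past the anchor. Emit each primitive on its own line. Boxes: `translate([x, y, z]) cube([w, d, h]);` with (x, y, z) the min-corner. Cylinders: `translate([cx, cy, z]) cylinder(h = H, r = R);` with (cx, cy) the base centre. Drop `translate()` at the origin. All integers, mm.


translate([728, 550, 0]) cylinder(h = 17, r = 253);


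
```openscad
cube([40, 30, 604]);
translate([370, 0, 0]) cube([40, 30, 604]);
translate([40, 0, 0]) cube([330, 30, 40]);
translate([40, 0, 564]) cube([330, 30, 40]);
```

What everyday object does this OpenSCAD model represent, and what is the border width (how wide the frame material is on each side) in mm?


A picture frame. The border width is 40 mm.

Four thin pieces enclosing a rectangular opening — a picture frame. The two full-height stiles are 604 mm tall; the top rail sits at z = 564 and is 40 mm tall, so the border above the opening is 604 − 564 = 40 mm, matching the stile x-width.


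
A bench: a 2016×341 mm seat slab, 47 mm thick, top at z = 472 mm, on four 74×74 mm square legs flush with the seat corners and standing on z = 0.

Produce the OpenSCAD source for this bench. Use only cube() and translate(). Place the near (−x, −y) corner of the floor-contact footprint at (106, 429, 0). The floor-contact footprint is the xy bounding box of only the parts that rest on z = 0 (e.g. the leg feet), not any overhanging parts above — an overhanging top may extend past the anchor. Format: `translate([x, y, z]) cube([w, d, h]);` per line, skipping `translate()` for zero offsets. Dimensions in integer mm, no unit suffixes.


translate([106, 429, 425]) cube([2016, 341, 47]);
translate([106, 429, 0]) cube([74, 74, 425]);
translate([106, 696, 0]) cube([74, 74, 425]);
translate([2048, 429, 0]) cube([74, 74, 425]);
translate([2048, 696, 0]) cube([74, 74, 425]);


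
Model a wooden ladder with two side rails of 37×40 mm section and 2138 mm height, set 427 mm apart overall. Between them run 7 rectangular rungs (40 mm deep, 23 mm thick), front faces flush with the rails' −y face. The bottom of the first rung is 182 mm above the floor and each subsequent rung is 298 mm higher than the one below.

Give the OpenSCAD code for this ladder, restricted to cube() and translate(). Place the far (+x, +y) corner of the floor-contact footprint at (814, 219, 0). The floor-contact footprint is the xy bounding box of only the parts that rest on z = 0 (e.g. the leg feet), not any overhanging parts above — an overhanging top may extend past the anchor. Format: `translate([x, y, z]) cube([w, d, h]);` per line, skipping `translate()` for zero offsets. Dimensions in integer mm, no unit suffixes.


translate([387, 179, 0]) cube([37, 40, 2138]);
translate([777, 179, 0]) cube([37, 40, 2138]);
translate([424, 179, 182]) cube([353, 40, 23]);
translate([424, 179, 480]) cube([353, 40, 23]);
translate([424, 179, 778]) cube([353, 40, 23]);
translate([424, 179, 1076]) cube([353, 40, 23]);
translate([424, 179, 1374]) cube([353, 40, 23]);
translate([424, 179, 1672]) cube([353, 40, 23]);
translate([424, 179, 1970]) cube([353, 40, 23]);


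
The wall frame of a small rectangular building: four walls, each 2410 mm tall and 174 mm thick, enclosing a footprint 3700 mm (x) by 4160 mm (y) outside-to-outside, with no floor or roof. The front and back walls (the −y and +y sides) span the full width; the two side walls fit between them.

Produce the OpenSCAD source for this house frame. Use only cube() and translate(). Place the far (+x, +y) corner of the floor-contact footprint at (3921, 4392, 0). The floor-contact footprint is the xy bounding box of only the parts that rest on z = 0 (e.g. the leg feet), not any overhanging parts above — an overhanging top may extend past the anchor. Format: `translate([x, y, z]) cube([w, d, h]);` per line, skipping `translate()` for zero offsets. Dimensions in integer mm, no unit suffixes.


translate([221, 232, 0]) cube([3700, 174, 2410]);
translate([221, 4218, 0]) cube([3700, 174, 2410]);
translate([221, 406, 0]) cube([174, 3812, 2410]);
translate([3747, 406, 0]) cube([174, 3812, 2410]);
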